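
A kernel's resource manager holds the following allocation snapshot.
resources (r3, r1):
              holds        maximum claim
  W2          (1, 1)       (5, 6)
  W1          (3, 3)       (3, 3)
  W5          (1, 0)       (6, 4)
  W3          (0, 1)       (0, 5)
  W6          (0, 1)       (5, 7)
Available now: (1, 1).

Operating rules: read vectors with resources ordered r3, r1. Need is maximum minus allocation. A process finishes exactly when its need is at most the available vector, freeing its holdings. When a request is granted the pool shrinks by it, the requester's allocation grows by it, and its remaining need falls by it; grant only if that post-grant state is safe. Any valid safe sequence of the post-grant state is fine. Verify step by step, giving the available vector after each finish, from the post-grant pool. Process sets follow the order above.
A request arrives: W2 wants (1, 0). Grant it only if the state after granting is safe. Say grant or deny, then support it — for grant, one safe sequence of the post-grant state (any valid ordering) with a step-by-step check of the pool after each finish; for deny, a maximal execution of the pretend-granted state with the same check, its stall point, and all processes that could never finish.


GRANT. The post-grant state is safe; one safe sequence: W1, W3, W2, W5, W6.
Key observation: (0, 1) free after granting still covers W1 first, and each release covers the next.
Step-by-step check of the post-grant state:
  pool = (0, 1)
  run W1 (needs (0, 0), free (0, 1)); after release of (3, 3) the pool is (3, 4)
  run W3 (needs (0, 4), free (3, 4)); after release of (0, 1) the pool is (3, 5)
  run W2 (needs (3, 5), free (3, 5)); after release of (2, 1) the pool is (5, 6)
  run W5 (needs (5, 4), free (5, 6)); after release of (1, 0) the pool is (6, 6)
  run W6 (needs (5, 6), free (6, 6)); after release of (0, 1) the pool is (6, 7)


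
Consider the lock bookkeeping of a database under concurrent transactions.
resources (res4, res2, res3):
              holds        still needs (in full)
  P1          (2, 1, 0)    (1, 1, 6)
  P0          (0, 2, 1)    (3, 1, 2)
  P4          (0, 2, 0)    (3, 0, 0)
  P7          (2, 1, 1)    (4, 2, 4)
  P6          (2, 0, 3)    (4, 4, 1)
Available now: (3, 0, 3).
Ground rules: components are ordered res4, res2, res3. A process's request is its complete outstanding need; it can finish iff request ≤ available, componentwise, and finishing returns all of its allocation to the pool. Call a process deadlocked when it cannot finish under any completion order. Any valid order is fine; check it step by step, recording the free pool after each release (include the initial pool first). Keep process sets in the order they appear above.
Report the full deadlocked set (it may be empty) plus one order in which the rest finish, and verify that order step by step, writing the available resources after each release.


The deadlocked set is P1, P7 and P6.
Key observation: after P4, P0 the pool peaks at (3, 4, 4), and each blocked process is short somewhere: P1 on res3; P7 on res4; P6 on res4.
The rest can finish in the order P4, P0. Check, step by step:
  pool = (3, 0, 3)
  P4 needs (3, 0, 0) <= (3, 0, 3) -> finishes; pool += (0, 2, 0) = (3, 2, 3)
  P0 needs (3, 1, 2) <= (3, 2, 3) -> finishes; pool += (0, 2, 1) = (3, 4, 4)
The blocked processes can never fit:
  blocked: P1 wants (1, 1, 6), pool (3, 4, 4) — not enough res3
  blocked: P7 wants (4, 2, 4), pool (3, 4, 4) — not enough res4
  blocked: P6 wants (4, 4, 1), pool (3, 4, 4) — not enough res4


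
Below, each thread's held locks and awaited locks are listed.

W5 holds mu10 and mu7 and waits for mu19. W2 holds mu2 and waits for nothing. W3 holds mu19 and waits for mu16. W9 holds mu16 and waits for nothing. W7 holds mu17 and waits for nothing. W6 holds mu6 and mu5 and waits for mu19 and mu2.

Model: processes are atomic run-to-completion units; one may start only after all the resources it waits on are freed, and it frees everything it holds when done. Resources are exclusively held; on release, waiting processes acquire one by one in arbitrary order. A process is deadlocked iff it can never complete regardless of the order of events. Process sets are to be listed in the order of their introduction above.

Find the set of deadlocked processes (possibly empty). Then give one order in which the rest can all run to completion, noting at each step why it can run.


The deadlocked set is empty.
Key observation: there is no circular wait here — follow any chain and it reaches a process that is free to run now.
The rest can finish in the order W9, W2, W3, W5, W7, W6.
Step-by-step check:
  W9 waits on nothing -> runs at once and releases mu16
  W2 waits on nothing -> runs at once and releases mu2
  W3 waits on mu16 — all released -> runs and releases mu19
  W5 waits on mu19 — all released -> runs and releases mu10 and mu7
  W7 waits on nothing -> runs at once and releases mu17
  W6 waits on mu19 and mu2 — all released -> runs and releases mu6 and mu5


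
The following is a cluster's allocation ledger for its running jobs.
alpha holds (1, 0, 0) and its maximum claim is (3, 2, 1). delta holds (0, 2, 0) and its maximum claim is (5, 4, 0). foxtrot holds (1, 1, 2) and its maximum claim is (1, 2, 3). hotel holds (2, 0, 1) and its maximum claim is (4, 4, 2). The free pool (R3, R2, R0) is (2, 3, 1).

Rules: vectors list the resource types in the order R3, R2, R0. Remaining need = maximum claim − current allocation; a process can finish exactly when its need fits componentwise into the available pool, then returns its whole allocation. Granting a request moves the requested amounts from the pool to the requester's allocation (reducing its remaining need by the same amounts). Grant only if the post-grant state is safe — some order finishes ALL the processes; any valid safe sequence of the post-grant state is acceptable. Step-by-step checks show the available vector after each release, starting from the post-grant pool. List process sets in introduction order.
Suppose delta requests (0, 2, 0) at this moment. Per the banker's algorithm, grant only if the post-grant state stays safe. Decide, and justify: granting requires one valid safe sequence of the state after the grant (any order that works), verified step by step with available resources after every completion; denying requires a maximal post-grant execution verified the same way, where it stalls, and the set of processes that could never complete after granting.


DENY. Granting would leave the state unsafe.
Key observation: after foxtrot, alpha the pool peaks at (4, 2, 3), and each blocked process is short somewhere: delta on R3; hotel on R2.
Pretend the grant happened; the run foxtrot, alpha goes as far as possible. Verifying each step:
  pool = (2, 1, 1)
  foxtrot needs (0, 1, 1) <= (2, 1, 1) -> finishes; pool += (1, 1, 2) = (3, 2, 3)
  alpha needs (2, 2, 1) <= (3, 2, 3) -> finishes; pool += (1, 0, 0) = (4, 2, 3)
  delta still needs (5, 0, 0) but only (4, 2, 3) is free — short on R3
  hotel still needs (2, 4, 1) but only (4, 2, 3) is free — short on R2
Processes that could never finish after the grant: delta and hotel.


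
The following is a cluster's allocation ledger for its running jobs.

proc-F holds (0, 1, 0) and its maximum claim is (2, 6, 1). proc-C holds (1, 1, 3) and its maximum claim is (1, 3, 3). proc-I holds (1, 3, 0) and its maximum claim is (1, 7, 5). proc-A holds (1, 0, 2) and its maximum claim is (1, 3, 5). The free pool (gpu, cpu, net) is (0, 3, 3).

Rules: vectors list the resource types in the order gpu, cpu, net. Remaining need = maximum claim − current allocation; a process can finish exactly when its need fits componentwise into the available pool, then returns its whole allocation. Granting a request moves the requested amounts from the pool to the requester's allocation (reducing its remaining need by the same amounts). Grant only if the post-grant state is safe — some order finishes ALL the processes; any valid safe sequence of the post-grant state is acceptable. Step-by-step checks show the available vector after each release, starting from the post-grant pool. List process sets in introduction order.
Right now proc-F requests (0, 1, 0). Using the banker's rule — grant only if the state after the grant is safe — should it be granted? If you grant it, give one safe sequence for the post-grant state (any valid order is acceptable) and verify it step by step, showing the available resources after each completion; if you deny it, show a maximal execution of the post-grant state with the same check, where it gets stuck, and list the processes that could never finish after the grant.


DENY. Granting would leave the state unsafe.
Key observation: after proc-C, proc-A complete, (2, 3, 8) is the best the pool ever gets, yet each leftover process wants more cpu.
After a pretend grant, a maximal execution: proc-C, proc-A — then nothing else fits. Check, step by step:
  pool = (0, 2, 3)
  run proc-C (needs (0, 2, 0), free (0, 2, 3)); after release of (1, 1, 3) the pool is (1, 3, 6)
  run proc-A (needs (0, 3, 3), free (1, 3, 6)); after release of (1, 0, 2) the pool is (2, 3, 8)
  proc-F still needs (2, 4, 1) but only (2, 3, 8) is free — short on cpu
  proc-I still needs (0, 4, 5) but only (2, 3, 8) is free — short on cpu
Had the request been granted, proc-F and proc-I could never finish.


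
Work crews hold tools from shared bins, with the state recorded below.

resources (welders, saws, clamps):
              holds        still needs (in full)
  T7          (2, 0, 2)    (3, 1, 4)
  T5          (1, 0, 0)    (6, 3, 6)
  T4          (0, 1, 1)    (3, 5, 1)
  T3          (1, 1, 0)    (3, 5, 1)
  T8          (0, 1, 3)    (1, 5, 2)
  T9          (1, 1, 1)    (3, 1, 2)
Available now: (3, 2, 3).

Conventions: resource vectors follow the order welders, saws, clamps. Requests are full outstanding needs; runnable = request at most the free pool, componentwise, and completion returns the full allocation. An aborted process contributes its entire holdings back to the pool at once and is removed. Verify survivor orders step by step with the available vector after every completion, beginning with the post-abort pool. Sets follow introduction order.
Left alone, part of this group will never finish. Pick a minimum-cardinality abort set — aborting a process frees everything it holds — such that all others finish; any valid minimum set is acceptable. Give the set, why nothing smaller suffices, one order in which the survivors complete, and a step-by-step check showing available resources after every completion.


The answer: abort T4 and T8.
Key observation: aborting T4 and T8 returns (0, 2, 4), and T3 — hopeless before — runs at step 3 with the returned capacity in the pool.
Why nothing smaller works — every single abort fails: T7 alone leaves T4 blocked (short on saws); T5 alone leaves T4 blocked (short on saws); T4 alone leaves T3 blocked (short on saws); T3 alone leaves T4 blocked (short on saws); T8 alone leaves T4 blocked (short on saws); T9 alone leaves T4 blocked (short on saws).
Survivors finish in the order: T7, T9, T3, T5. Verifying each step (pool after the aborts first):
  pool = (3, 4, 7)
  T7: need (3, 1, 4) fits (3, 4, 7); releases (2, 0, 2), pool now (5, 4, 9)
  T9: need (3, 1, 2) fits (5, 4, 9); releases (1, 1, 1), pool now (6, 5, 10)
  T3: need (3, 5, 1) fits (6, 5, 10); releases (1, 1, 0), pool now (7, 6, 10)
  T5: need (6, 3, 6) fits (7, 6, 10); releases (1, 0, 0), pool now (8, 6, 10)


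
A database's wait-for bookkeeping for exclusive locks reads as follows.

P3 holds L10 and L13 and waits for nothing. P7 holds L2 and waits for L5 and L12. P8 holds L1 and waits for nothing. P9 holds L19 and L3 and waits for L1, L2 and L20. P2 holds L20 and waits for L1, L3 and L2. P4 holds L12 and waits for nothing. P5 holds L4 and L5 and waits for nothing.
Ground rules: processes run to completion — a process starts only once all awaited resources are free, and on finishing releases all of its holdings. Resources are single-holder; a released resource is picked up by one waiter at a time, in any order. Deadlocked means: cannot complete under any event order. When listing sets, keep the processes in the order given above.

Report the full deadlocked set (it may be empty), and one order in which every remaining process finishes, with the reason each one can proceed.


The deadlocked set is P9 and P2.
Key observation: along P9 -> P2 -> P9, each member waits on what the next one holds — a deadlock; no other process is dragged down with it.
A valid finishing order for the others: P5, P4, P3, P8, P7.
Check, step by step:
  P5 waits on nothing -> runs at once and releases L4 and L5
  P4 waits on nothing -> runs at once and releases L12
  P3 waits on nothing -> runs at once and releases L10 and L13
  P8 waits on nothing -> runs at once and releases L1
  run P7 (all its waits — L5 and L12 — are resolved); releases L2


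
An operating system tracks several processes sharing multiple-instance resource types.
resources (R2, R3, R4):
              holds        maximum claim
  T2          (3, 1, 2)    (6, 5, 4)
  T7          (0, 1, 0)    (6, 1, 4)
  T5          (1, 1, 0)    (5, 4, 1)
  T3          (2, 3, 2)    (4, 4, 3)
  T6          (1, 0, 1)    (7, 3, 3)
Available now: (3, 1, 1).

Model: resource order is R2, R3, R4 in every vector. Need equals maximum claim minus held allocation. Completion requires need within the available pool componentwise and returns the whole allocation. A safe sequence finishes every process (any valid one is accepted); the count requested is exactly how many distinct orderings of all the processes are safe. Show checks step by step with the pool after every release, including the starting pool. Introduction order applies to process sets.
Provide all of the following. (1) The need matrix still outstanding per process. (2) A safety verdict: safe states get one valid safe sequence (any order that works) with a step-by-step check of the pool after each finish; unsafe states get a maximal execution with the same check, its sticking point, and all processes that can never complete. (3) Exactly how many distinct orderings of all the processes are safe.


(1) Need matrix, components ordered R2, R3, R4:
  T2: (3, 4, 2)
  T7: (6, 0, 4)
  T5: (4, 3, 1)
  T3: (2, 1, 1)
  T6: (6, 3, 2)
(2) SAFE. One safe sequence: T3, T2, T6, T5, T7.
Key observation: the first exact fit in this order is T3 — it needs (2, 1, 1) with (3, 1, 1) free, meeting a requested resource to the last unit.
Check, step by step:
  pool = (3, 1, 1)
  T3 needs (2, 1, 1) <= (3, 1, 1) -> finishes; pool += (2, 3, 2) = (5, 4, 3)
  T2 needs (3, 4, 2) <= (5, 4, 3) -> finishes; pool += (3, 1, 2) = (8, 5, 5)
  T6 needs (6, 3, 2) <= (8, 5, 5) -> finishes; pool += (1, 0, 1) = (9, 5, 6)
  T5 needs (4, 3, 1) <= (9, 5, 6) -> finishes; pool += (1, 1, 0) = (10, 6, 6)
  T7 needs (6, 0, 4) <= (10, 6, 6) -> finishes; pool += (0, 1, 0) = (10, 7, 6)
(3) Exactly 10 of the possible complete orderings are safe sequences.


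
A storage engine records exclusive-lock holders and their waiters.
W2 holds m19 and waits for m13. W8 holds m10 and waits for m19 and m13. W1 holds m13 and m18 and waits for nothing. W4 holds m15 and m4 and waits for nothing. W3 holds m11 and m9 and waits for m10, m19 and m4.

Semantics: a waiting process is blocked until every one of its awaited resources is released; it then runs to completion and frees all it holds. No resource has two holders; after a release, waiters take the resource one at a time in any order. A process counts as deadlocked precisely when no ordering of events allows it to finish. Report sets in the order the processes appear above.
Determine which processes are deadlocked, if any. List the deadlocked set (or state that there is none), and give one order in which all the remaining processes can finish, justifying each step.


The deadlocked set is empty.
Key observation: the wait relation is loop-free; peeling off processes with no waits unwinds the whole state.
One completion order for the rest: W1, W2, W4, W8, W3.
Walking it through:
  W1: no waits; runs immediately, freeing m13 and m18
  W2: everything it awaited (m13) is free; runs, freeing m19
  W4: no waits; runs immediately, freeing m15 and m4
  W8: everything it awaited (m19 and m13) is free; runs, freeing m10
  W3: everything it awaited (m10, m19 and m4) is free; runs, freeing m11 and m9


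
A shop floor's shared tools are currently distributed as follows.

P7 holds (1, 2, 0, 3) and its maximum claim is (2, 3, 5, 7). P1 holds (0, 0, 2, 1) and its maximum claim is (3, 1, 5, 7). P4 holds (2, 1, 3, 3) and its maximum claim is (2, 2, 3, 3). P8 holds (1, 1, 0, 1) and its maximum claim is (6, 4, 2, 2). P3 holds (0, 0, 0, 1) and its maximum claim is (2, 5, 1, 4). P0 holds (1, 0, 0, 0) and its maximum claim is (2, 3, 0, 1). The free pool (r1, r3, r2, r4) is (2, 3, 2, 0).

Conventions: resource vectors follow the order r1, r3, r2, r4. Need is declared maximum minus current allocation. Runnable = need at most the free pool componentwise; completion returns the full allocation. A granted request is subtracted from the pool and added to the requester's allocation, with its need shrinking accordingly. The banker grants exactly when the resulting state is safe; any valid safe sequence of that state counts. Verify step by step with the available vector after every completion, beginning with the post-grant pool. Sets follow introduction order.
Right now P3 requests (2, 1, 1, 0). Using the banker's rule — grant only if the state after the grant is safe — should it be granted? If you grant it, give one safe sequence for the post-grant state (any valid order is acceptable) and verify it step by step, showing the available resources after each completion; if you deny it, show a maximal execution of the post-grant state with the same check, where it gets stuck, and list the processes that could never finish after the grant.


DENY: after the grant no complete ordering would exist.
Key observation: after P4, P0 the pool peaks at (3, 3, 4, 3), and each blocked process is short somewhere: P7 on r2, r4; P1 on r4; P8 on r1; P3 on r3.
After a pretend grant, a maximal execution: P4, P0 — then nothing else fits. Check, step by step:
  pool = (0, 2, 1, 0)
  run P4 (needs (0, 1, 0, 0), free (0, 2, 1, 0)); after release of (2, 1, 3, 3) the pool is (2, 3, 4, 3)
  run P0 (needs (1, 3, 0, 1), free (2, 3, 4, 3)); after release of (1, 0, 0, 0) the pool is (3, 3, 4, 3)
  P7 still needs (1, 1, 5, 4) but only (3, 3, 4, 3) is free — short on r2 and r4
  P1 still needs (3, 1, 3, 6) but only (3, 3, 4, 3) is free — short on r4
  P8 still needs (5, 3, 2, 1) but only (3, 3, 4, 3) is free — short on r1
  P3 still needs (0, 4, 0, 3) but only (3, 3, 4, 3) is free — short on r3
Had the request been granted, P7, P1, P8 and P3 could never finish.


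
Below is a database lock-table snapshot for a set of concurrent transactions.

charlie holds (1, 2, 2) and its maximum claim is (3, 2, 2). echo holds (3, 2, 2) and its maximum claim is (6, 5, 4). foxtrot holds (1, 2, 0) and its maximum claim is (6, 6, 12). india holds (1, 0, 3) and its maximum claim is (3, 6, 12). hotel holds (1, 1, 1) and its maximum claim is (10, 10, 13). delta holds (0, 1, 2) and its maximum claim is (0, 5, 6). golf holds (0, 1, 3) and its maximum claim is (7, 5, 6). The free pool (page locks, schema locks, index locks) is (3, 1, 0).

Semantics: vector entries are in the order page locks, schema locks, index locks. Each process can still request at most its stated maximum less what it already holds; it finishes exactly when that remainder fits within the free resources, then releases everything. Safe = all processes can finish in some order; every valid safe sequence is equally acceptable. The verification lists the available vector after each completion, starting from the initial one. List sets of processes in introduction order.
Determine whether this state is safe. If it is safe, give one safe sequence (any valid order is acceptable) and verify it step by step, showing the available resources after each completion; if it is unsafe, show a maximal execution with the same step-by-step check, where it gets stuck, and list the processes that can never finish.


The state is SAFE; one workable sequence: charlie, echo, delta, golf, india, foxtrot, hotel.
Key observation: echo marks the first exact bind of the order: its need (3, 3, 2) fits the free (4, 3, 2) with zero slack on a requested resource.
Verifying each step:
  pool = (3, 1, 0)
  charlie needs (2, 0, 0) <= (3, 1, 0) -> finishes; pool += (1, 2, 2) = (4, 3, 2)
  echo needs (3, 3, 2) <= (4, 3, 2) -> finishes; pool += (3, 2, 2) = (7, 5, 4)
  delta needs (0, 4, 4) <= (7, 5, 4) -> finishes; pool += (0, 1, 2) = (7, 6, 6)
  golf needs (7, 4, 3) <= (7, 6, 6) -> finishes; pool += (0, 1, 3) = (7, 7, 9)
  india needs (2, 6, 9) <= (7, 7, 9) -> finishes; pool += (1, 0, 3) = (8, 7, 12)
  foxtrot needs (5, 4, 12) <= (8, 7, 12) -> finishes; pool += (1, 2, 0) = (9, 9, 12)
  hotel needs (9, 9, 12) <= (9, 9, 12) -> finishes; pool += (1, 1, 1) = (10, 10, 13)


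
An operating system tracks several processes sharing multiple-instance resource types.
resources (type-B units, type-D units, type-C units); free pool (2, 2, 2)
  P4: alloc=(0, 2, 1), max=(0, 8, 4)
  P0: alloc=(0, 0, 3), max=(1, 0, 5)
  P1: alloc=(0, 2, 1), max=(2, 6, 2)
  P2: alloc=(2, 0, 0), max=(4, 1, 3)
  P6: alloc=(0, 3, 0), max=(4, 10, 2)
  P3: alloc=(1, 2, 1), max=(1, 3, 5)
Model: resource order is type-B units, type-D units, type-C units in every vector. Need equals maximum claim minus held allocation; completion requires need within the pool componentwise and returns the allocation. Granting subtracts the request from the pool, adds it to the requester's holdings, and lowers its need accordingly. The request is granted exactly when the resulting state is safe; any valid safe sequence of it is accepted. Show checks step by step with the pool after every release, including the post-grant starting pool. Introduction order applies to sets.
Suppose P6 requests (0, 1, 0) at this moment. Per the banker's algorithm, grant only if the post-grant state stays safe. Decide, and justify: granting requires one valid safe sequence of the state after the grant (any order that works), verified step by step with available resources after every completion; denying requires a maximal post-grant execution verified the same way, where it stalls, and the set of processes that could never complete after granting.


DENY: after the grant no complete ordering would exist.
Key observation: after P0, P3, P2 complete, (5, 3, 6) is the best the pool ever gets, yet each leftover process wants more type-D units.
After a pretend grant, a maximal execution: P0, P3, P2 — then nothing else fits. Check, step by step:
  pool = (2, 1, 2)
  run P0 (needs (1, 0, 2), free (2, 1, 2)); after release of (0, 0, 3) the pool is (2, 1, 5)
  run P3 (needs (0, 1, 4), free (2, 1, 5)); after release of (1, 2, 1) the pool is (3, 3, 6)
  run P2 (needs (2, 1, 3), free (3, 3, 6)); after release of (2, 0, 0) the pool is (5, 3, 6)
  P4 cannot run: need (0, 6, 3) vs free (5, 3, 6) (insufficient type-D units)
  P1 cannot run: need (2, 4, 1) vs free (5, 3, 6) (insufficient type-D units)
  P6 cannot run: need (4, 6, 2) vs free (5, 3, 6) (insufficient type-D units)
Had the request been granted, P4, P1 and P6 could never finish.


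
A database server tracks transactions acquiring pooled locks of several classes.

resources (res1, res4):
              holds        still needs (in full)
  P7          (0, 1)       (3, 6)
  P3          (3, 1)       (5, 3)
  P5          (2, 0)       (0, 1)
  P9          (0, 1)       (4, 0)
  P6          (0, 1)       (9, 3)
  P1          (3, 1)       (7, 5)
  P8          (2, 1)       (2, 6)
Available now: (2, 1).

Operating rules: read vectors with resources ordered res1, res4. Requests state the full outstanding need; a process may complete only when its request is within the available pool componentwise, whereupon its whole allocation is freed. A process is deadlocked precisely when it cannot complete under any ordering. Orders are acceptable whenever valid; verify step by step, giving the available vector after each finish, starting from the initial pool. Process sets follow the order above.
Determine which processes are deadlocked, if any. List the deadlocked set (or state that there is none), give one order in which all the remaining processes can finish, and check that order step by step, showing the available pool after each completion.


Deadlocked: P7, P3, P6, P1 and P8.
Key observation: after P5, P9 complete, (4, 2) is the best the pool ever gets, yet each leftover process wants more res4.
The rest can finish in the order P5, P9. Verifying each step:
  pool = (2, 1)
  P5: need (0, 1) fits (2, 1); releases (2, 0), pool now (4, 1)
  P9: need (4, 0) fits (4, 1); releases (0, 1), pool now (4, 2)
The blocked processes can never fit:
  P7 cannot run: need (3, 6) vs free (4, 2) (insufficient res4)
  P3 cannot run: need (5, 3) vs free (4, 2) (insufficient res1 and res4)
  P6 cannot run: need (9, 3) vs free (4, 2) (insufficient res1 and res4)
  P1 cannot run: need (7, 5) vs free (4, 2) (insufficient res1 and res4)
  P8 cannot run: need (2, 6) vs free (4, 2) (insufficient res4)


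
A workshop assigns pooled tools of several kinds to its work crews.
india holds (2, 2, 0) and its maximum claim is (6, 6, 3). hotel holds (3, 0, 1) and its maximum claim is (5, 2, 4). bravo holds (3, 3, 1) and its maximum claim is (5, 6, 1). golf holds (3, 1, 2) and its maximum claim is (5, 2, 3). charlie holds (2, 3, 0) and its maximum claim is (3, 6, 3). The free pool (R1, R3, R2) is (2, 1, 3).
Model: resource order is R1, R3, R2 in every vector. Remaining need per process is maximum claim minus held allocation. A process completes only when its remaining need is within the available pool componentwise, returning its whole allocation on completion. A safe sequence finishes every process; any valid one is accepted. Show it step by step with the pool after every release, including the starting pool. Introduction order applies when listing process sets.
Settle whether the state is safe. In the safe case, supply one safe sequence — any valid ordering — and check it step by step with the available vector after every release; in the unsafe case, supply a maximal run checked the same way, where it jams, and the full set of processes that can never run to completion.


The state is UNSAFE.
Key observation: golf, hotel can finish, but then (8, 2, 6) is all there is, and the blocked group's R3 demands exceed it.
A maximal execution: golf, hotel — then nothing else fits. Walking it through:
  pool = (2, 1, 3)
  run golf (needs (2, 1, 1), free (2, 1, 3)); after release of (3, 1, 2) the pool is (5, 2, 5)
  run hotel (needs (2, 2, 3), free (5, 2, 5)); after release of (3, 0, 1) the pool is (8, 2, 6)
  india cannot run: need (4, 4, 3) vs free (8, 2, 6) (insufficient R3)
  bravo cannot run: need (2, 3, 0) vs free (8, 2, 6) (insufficient R3)
  charlie cannot run: need (1, 3, 3) vs free (8, 2, 6) (insufficient R3)
Processes that can never finish: india, bravo and charlie.


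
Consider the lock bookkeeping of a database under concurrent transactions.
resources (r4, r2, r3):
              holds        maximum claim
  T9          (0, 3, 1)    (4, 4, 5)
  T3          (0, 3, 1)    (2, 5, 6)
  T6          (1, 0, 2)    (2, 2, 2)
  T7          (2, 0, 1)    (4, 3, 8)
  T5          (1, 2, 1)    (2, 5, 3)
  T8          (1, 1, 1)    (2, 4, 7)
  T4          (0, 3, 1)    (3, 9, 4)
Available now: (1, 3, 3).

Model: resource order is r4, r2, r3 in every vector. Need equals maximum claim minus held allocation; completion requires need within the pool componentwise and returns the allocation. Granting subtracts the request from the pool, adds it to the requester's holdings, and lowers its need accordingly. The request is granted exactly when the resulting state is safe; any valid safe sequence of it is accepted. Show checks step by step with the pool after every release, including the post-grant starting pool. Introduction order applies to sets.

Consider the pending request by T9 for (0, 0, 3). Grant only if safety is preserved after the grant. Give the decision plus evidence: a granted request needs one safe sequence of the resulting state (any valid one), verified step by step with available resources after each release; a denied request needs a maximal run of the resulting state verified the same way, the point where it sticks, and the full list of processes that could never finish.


DENY: after the grant no complete ordering would exist.
Key observation: after T6, T5 the pool peaks at (3, 5, 3), and each blocked process is short somewhere: T9 on r4; T3 on r3; T7 on r3; T8 on r3; T4 on r2.
After a pretend grant, a maximal execution: T6, T5 — then nothing else fits. Walking it through:
  pool = (1, 3, 0)
  T6: need (1, 2, 0) fits (1, 3, 0); releases (1, 0, 2), pool now (2, 3, 2)
  T5: need (1, 3, 2) fits (2, 3, 2); releases (1, 2, 1), pool now (3, 5, 3)
  T9 still needs (4, 1, 1) but only (3, 5, 3) is free — short on r4
  T3 still needs (2, 2, 5) but only (3, 5, 3) is free — short on r3
  T7 still needs (2, 3, 7) but only (3, 5, 3) is free — short on r3
  T8 still needs (1, 3, 6) but only (3, 5, 3) is free — short on r3
  T4 still needs (3, 6, 3) but only (3, 5, 3) is free — short on r2
Had the request been granted, T9, T3, T7, T8 and T4 could never finish.


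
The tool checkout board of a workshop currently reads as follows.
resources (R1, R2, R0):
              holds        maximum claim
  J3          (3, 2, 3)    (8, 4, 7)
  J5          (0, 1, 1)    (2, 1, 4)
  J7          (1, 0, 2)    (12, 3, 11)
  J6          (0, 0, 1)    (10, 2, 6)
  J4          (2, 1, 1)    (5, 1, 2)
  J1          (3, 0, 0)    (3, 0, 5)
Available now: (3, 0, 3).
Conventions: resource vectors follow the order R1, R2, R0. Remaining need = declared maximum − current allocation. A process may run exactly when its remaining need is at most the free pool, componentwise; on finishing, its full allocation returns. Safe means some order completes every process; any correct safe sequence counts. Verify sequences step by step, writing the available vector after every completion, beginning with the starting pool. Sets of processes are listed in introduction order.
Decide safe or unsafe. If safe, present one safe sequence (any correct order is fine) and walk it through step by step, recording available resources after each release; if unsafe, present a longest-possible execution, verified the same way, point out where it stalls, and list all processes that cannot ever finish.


The state is SAFE; one workable sequence: J4, J5, J1, J3, J6, J7.
Key observation: the order's first zero-slack moment is J4 ((3, 0, 1) needed, (3, 0, 3) free — a requested resource with nothing to spare).
Walking it through:
  pool = (3, 0, 3)
  J4 needs (3, 0, 1) <= (3, 0, 3) -> finishes; pool += (2, 1, 1) = (5, 1, 4)
  J5 needs (2, 0, 3) <= (5, 1, 4) -> finishes; pool += (0, 1, 1) = (5, 2, 5)
  J1 needs (0, 0, 5) <= (5, 2, 5) -> finishes; pool += (3, 0, 0) = (8, 2, 5)
  J3 needs (5, 2, 4) <= (8, 2, 5) -> finishes; pool += (3, 2, 3) = (11, 4, 8)
  J6 needs (10, 2, 5) <= (11, 4, 8) -> finishes; pool += (0, 0, 1) = (11, 4, 9)
  J7 needs (11, 3, 9) <= (11, 4, 9) -> finishes; pool += (1, 0, 2) = (12, 4, 11)


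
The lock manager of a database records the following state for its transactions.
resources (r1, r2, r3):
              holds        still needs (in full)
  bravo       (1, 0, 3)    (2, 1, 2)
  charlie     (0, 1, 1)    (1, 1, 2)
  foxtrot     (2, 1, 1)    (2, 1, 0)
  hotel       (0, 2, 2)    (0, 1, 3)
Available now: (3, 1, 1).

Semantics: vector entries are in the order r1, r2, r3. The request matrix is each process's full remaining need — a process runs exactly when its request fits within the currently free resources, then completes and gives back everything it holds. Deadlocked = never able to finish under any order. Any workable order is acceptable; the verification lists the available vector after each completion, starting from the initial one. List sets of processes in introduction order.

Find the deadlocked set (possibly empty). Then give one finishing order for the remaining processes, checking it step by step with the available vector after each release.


The deadlocked set is empty.
Key observation: foxtrot can run right away; the returned allocation unlocks the remaining processes in turn.
The rest can finish in the order foxtrot, bravo, charlie, hotel. Walking it through:
  pool = (3, 1, 1)
  run foxtrot (needs (2, 1, 0), free (3, 1, 1)); after release of (2, 1, 1) the pool is (5, 2, 2)
  run bravo (needs (2, 1, 2), free (5, 2, 2)); after release of (1, 0, 3) the pool is (6, 2, 5)
  run charlie (needs (1, 1, 2), free (6, 2, 5)); after release of (0, 1, 1) the pool is (6, 3, 6)
  run hotel (needs (0, 1, 3), free (6, 3, 6)); after release of (0, 2, 2) the pool is (6, 5, 8)


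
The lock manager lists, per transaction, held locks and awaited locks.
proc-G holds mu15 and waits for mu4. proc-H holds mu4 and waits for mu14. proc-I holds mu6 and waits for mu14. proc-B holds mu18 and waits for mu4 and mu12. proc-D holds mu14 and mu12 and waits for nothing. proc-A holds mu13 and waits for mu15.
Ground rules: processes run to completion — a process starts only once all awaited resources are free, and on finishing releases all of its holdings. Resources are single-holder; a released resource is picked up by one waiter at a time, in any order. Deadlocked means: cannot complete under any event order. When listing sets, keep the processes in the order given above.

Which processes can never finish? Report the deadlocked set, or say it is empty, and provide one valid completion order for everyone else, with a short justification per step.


No process is deadlocked.
Key observation: all waits point, directly or indirectly, at processes that can finish, so nothing is permanently blocked.
One completion order for the rest: proc-D, proc-H, proc-I, proc-G, proc-B, proc-A.
Verifying each step:
  run proc-D (it waits on nothing); releases mu14 and mu12
  proc-H: everything it awaited (mu14) is free; runs, freeing mu4
  proc-I: everything it awaited (mu14) is free; runs, freeing mu6
  proc-G: everything it awaited (mu4) is free; runs, freeing mu15
  proc-B: everything it awaited (mu4 and mu12) is free; runs, freeing mu18
  proc-A: everything it awaited (mu15) is free; runs, freeing mu13


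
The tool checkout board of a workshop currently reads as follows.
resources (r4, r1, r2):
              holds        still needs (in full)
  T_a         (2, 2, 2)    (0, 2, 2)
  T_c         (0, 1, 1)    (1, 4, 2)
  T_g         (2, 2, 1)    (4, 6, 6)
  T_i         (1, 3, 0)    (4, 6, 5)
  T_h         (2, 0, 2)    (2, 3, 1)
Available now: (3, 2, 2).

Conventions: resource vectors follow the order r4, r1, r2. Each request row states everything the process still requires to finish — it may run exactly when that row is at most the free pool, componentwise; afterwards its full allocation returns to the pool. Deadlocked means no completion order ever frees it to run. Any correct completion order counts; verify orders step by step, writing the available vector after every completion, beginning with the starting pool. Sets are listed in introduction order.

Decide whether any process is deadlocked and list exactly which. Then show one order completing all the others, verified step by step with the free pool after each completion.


The deadlocked set is T_g and T_i.
Key observation: no order helps: past T_a, T_h, T_c, the free pool tops out at (7, 5, 7), below what each blocked process needs in r1.
One completion order for the rest: T_a, T_h, T_c. Walking it through:
  pool = (3, 2, 2)
  T_a needs (0, 2, 2) <= (3, 2, 2) -> finishes; pool += (2, 2, 2) = (5, 4, 4)
  T_h needs (2, 3, 1) <= (5, 4, 4) -> finishes; pool += (2, 0, 2) = (7, 4, 6)
  T_c needs (1, 4, 2) <= (7, 4, 6) -> finishes; pool += (0, 1, 1) = (7, 5, 7)
The stuck group stays short no matter what:
  blocked: T_g wants (4, 6, 6), pool (7, 5, 7) — not enough r1
  blocked: T_i wants (4, 6, 5), pool (7, 5, 7) — not enough r1


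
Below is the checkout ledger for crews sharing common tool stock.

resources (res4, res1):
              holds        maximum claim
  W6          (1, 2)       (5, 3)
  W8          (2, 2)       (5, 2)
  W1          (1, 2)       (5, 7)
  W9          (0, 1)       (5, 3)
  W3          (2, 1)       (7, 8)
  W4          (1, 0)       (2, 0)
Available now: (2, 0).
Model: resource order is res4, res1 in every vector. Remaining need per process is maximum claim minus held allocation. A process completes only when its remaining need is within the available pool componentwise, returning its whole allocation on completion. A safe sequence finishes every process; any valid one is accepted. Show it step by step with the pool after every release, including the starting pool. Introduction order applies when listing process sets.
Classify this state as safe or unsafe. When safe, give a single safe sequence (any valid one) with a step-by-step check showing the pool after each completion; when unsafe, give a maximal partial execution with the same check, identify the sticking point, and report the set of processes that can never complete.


SAFE — a valid safe sequence is W4, W8, W6, W9, W1, W3.
Key observation: W8 is the earliest step where a requested resource binds exactly: need (3, 0), pool (3, 0) at its turn.
Step-by-step check:
  pool = (2, 0)
  W4: need (1, 0) fits (2, 0); releases (1, 0), pool now (3, 0)
  W8: need (3, 0) fits (3, 0); releases (2, 2), pool now (5, 2)
  W6: need (4, 1) fits (5, 2); releases (1, 2), pool now (6, 4)
  W9: need (5, 2) fits (6, 4); releases (0, 1), pool now (6, 5)
  W1: need (4, 5) fits (6, 5); releases (1, 2), pool now (7, 7)
  W3: need (5, 7) fits (7, 7); releases (2, 1), pool now (9, 8)


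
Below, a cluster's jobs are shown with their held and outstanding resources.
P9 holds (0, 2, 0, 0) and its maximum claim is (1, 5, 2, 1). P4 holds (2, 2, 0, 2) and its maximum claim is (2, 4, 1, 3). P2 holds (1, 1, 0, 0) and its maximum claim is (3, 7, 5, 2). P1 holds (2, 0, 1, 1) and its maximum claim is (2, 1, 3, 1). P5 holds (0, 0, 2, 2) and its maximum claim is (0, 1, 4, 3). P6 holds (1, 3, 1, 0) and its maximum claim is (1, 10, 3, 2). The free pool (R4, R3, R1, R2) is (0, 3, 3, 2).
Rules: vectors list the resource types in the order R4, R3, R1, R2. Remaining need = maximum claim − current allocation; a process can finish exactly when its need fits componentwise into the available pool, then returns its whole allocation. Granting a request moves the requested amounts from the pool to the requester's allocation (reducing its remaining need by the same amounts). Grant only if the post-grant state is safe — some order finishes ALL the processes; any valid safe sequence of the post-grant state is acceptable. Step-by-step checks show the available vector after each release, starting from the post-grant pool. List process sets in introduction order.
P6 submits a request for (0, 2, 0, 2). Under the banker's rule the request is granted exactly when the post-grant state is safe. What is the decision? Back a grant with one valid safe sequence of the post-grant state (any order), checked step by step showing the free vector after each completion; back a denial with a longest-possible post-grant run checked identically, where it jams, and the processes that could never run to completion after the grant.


DENY: after the grant no complete ordering would exist.
Key observation: R3 is the bottleneck — with P1, P5 done the pool holds (2, 1, 6, 3), short of every remaining need.
Pretend the grant happened; the run P1, P5 goes as far as possible. Walking it through:
  pool = (0, 1, 3, 0)
  run P1 (needs (0, 1, 2, 0), free (0, 1, 3, 0)); after release of (2, 0, 1, 1) the pool is (2, 1, 4, 1)
  run P5 (needs (0, 1, 2, 1), free (2, 1, 4, 1)); after release of (0, 0, 2, 2) the pool is (2, 1, 6, 3)
  P9 cannot run: need (1, 3, 2, 1) vs free (2, 1, 6, 3) (insufficient R3)
  P4 cannot run: need (0, 2, 1, 1) vs free (2, 1, 6, 3) (insufficient R3)
  P2 cannot run: need (2, 6, 5, 2) vs free (2, 1, 6, 3) (insufficient R3)
  P6 cannot run: need (0, 5, 2, 0) vs free (2, 1, 6, 3) (insufficient R3)
Processes that could never finish after the grant: P9, P4, P2 and P6.
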